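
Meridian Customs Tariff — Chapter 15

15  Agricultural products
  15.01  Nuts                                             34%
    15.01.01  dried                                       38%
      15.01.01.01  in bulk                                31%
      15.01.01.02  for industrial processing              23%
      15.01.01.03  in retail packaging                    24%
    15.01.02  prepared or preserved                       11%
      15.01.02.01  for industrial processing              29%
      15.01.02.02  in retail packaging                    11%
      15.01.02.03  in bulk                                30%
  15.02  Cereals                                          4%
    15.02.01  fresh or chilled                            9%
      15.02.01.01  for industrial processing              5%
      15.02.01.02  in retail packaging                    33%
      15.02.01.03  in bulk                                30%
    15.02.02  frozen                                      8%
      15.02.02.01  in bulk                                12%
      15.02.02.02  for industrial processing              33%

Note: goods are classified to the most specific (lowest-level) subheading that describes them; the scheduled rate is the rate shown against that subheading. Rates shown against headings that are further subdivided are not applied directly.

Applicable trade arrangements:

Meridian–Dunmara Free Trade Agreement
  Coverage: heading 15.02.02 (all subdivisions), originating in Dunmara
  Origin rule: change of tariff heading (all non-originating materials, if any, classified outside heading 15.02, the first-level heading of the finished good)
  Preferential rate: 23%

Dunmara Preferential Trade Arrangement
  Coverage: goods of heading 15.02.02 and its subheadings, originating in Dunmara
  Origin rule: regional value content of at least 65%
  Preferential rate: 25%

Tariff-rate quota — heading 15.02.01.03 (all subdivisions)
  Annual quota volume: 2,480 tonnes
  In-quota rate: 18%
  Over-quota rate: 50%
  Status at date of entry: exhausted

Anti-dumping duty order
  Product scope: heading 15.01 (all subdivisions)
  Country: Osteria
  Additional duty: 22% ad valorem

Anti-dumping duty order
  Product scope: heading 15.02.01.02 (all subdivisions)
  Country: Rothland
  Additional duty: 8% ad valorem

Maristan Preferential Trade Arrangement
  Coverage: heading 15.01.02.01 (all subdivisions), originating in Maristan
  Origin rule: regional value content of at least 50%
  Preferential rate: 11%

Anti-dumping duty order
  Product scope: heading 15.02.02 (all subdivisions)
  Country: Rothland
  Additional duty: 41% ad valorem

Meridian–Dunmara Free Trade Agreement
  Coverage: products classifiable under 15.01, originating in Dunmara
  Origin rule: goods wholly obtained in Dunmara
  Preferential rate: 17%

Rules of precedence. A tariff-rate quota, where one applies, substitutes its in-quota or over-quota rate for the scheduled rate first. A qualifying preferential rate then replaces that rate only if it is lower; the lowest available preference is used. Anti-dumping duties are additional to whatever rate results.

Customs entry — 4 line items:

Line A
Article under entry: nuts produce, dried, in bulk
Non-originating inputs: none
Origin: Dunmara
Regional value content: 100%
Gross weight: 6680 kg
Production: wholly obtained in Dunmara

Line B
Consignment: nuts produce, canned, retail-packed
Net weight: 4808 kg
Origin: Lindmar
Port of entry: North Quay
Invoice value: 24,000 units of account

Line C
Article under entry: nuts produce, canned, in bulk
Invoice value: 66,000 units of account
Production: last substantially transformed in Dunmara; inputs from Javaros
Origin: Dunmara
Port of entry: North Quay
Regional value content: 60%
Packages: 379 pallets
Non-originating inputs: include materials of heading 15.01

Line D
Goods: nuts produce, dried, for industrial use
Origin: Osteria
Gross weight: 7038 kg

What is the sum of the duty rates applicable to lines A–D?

103%

Line A: nuts → 15.01; dried → 15.01.01; in bulk → 15.01.01.01. Scheduled 31%. Dunmara agreement on 15.02.02: 15.01.01.01 not covered; Dunmara agreement on 15.02.02: 15.01.01.01 not covered; Dunmara agreement on 15.01: wholly obtained → 17% available; preferential 17%. → 17%.
Line B: nuts → 15.01; canned → 15.01.02; retail-packed → 15.01.02.02. Scheduled 11%. No special measure applies. → 11%.
Line C: nuts → 15.01; canned → 15.01.02; in bulk → 15.01.02.03. Scheduled 30%. Dunmara agreement on 15.02.02: 15.01.02.03 not covered; Dunmara agreement on 15.02.02: 15.01.02.03 not covered; Dunmara agreement on 15.01: not wholly obtained. → 30%.
Line D: nuts → 15.01; dried → 15.01.01; for industrial use → 15.01.01.02. Scheduled 23%. anti-dumping (Osteria, 15.01): +22%; total 23% + 22% = 45%. → 45%.
Sum: 17% + 11% + 30% + 45% = 103%.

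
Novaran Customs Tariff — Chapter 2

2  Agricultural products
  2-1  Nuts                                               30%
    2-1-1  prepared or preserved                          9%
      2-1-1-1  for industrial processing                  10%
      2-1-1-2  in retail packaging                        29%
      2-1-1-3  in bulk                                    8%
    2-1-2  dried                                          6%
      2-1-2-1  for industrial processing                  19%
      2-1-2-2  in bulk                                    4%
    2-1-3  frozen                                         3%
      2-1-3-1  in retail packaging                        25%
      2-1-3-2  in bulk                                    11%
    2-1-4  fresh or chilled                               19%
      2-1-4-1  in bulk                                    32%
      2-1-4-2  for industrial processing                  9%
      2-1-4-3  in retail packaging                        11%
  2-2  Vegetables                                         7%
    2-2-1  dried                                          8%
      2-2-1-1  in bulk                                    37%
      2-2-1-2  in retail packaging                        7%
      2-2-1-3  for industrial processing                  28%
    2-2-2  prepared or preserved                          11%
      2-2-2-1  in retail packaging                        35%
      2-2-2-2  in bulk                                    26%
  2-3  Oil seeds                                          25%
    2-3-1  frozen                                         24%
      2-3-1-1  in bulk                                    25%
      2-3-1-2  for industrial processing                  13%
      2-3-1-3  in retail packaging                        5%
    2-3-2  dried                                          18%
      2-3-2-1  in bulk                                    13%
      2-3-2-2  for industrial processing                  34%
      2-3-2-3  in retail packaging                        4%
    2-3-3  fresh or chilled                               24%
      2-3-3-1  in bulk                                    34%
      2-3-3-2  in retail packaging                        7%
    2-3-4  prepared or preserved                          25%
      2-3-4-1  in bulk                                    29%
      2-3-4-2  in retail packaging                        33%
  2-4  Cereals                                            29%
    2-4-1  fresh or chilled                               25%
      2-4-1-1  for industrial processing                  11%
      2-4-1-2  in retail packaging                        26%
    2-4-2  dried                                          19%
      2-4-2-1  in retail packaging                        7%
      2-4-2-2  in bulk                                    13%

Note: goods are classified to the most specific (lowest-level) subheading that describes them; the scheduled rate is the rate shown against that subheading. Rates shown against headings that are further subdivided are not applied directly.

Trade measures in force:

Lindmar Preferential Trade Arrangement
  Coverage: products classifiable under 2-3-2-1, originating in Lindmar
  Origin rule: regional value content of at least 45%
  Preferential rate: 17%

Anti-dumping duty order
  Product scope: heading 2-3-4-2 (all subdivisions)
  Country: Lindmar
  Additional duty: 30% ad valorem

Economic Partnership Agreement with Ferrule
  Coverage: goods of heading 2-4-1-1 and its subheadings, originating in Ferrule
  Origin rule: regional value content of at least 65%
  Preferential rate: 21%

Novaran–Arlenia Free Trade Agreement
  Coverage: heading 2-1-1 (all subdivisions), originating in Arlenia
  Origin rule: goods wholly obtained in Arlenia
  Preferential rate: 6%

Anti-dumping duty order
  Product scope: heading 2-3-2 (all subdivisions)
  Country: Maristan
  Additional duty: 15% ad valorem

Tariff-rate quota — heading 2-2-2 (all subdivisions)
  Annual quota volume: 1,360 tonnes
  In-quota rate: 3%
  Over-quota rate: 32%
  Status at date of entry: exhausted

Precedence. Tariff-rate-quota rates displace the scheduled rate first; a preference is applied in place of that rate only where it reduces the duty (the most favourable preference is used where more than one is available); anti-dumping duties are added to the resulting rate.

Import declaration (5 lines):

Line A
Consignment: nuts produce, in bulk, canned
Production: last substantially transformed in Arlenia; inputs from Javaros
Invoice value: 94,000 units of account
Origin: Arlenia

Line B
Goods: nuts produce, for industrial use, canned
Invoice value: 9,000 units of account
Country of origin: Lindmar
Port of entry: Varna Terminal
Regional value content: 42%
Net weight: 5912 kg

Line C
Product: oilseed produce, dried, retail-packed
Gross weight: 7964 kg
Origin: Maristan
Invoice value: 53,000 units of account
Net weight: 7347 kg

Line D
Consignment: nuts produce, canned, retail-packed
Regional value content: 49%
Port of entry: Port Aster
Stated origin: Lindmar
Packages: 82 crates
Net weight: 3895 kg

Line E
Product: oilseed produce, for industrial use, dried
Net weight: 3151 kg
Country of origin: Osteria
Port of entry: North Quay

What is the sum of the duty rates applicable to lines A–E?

Line A: nuts → 2-1; canned → 2-1-1; in bulk → 2-1-1-3. Scheduled 8%. Arlenia agreement on 2-1-1: not wholly obtained. → 8%.
Line B: nuts → 2-1; canned → 2-1-1; for industrial use → 2-1-1-1. Scheduled 10%. Lindmar agreement on 2-3-2-1: 2-1-1-1 not covered. → 10%.
Line C: oilseed → 2-3; dried → 2-3-2; retail-packed → 2-3-2-3. Scheduled 4%. anti-dumping (Maristan, 2-3-2): +15%; total 4% + 15% = 19%. → 19%.
Line D: nuts → 2-1; canned → 2-1-1; retail-packed → 2-1-1-2. Scheduled 29%. Lindmar agreement on 2-3-2-1: 2-1-1-2 not covered. → 29%.
Line E: oilseed → 2-3; dried → 2-3-2; for industrial use → 2-3-2-2. Scheduled 34%. No special measure applies. → 34%.
Sum: 8% + 10% + 19% + 29% + 34% = 100%.

100%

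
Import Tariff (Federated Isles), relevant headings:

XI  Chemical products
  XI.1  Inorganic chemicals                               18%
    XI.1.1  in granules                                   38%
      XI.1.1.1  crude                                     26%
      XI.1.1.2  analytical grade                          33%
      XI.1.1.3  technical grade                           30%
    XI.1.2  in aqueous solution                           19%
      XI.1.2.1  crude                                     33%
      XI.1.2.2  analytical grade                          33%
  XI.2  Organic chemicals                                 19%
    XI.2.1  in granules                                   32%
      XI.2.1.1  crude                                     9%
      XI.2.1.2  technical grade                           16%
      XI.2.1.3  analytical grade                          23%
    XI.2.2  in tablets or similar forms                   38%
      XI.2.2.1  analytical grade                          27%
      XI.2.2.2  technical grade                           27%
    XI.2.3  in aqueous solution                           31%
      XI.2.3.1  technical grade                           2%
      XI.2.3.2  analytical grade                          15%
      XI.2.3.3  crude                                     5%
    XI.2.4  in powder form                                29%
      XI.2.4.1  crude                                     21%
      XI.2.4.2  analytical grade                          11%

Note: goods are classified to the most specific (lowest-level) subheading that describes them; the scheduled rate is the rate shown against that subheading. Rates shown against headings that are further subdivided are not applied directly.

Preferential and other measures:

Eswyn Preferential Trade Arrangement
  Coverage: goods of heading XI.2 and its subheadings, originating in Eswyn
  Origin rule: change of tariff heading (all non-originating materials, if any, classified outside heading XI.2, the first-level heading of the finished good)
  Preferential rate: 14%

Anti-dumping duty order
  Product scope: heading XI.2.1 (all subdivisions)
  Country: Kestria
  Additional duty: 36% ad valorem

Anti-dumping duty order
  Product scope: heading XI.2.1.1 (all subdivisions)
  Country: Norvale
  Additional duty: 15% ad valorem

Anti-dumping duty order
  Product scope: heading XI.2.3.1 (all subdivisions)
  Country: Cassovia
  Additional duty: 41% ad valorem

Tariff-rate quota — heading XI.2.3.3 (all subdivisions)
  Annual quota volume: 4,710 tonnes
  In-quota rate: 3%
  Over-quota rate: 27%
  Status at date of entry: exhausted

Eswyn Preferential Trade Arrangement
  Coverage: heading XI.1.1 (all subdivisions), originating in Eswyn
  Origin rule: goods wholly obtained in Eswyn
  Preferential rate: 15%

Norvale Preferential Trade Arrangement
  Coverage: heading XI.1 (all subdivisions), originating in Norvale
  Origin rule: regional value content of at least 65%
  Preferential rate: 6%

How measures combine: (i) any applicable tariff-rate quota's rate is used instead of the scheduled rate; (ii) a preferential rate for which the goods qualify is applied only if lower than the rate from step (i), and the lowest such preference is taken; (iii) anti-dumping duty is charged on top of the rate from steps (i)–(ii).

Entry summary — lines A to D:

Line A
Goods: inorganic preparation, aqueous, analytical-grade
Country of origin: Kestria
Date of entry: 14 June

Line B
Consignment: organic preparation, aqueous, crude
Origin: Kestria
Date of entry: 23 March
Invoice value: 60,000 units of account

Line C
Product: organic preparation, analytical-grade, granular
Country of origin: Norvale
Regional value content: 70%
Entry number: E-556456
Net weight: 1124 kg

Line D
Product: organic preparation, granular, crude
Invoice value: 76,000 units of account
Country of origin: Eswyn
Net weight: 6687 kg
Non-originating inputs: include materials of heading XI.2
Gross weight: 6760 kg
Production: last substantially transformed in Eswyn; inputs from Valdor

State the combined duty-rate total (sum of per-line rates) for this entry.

92%

Line A: inorganic → XI.1; aqueous → XI.1.2; analytical-grade → XI.1.2.2. Scheduled 33%. No special measure applies. → 33%.
Line B: organic → XI.2; aqueous → XI.2.3; crude → XI.2.3.3. Scheduled 5%. quota on XI.2.3.3 exhausted → over-quota 27%. → 27%.
Line C: organic → XI.2; granular → XI.2.1; analytical-grade → XI.2.1.3. Scheduled 23%. Norvale agreement on XI.1: XI.2.1.3 not covered. → 23%.
Line D: organic → XI.2; granular → XI.2.1; crude → XI.2.1.1. Scheduled 9%. Eswyn agreement on XI.2: CTH not met; Eswyn agreement on XI.1.1: XI.2.1.1 not covered. → 9%.
Sum: 33% + 27% + 23% + 9% = 92%.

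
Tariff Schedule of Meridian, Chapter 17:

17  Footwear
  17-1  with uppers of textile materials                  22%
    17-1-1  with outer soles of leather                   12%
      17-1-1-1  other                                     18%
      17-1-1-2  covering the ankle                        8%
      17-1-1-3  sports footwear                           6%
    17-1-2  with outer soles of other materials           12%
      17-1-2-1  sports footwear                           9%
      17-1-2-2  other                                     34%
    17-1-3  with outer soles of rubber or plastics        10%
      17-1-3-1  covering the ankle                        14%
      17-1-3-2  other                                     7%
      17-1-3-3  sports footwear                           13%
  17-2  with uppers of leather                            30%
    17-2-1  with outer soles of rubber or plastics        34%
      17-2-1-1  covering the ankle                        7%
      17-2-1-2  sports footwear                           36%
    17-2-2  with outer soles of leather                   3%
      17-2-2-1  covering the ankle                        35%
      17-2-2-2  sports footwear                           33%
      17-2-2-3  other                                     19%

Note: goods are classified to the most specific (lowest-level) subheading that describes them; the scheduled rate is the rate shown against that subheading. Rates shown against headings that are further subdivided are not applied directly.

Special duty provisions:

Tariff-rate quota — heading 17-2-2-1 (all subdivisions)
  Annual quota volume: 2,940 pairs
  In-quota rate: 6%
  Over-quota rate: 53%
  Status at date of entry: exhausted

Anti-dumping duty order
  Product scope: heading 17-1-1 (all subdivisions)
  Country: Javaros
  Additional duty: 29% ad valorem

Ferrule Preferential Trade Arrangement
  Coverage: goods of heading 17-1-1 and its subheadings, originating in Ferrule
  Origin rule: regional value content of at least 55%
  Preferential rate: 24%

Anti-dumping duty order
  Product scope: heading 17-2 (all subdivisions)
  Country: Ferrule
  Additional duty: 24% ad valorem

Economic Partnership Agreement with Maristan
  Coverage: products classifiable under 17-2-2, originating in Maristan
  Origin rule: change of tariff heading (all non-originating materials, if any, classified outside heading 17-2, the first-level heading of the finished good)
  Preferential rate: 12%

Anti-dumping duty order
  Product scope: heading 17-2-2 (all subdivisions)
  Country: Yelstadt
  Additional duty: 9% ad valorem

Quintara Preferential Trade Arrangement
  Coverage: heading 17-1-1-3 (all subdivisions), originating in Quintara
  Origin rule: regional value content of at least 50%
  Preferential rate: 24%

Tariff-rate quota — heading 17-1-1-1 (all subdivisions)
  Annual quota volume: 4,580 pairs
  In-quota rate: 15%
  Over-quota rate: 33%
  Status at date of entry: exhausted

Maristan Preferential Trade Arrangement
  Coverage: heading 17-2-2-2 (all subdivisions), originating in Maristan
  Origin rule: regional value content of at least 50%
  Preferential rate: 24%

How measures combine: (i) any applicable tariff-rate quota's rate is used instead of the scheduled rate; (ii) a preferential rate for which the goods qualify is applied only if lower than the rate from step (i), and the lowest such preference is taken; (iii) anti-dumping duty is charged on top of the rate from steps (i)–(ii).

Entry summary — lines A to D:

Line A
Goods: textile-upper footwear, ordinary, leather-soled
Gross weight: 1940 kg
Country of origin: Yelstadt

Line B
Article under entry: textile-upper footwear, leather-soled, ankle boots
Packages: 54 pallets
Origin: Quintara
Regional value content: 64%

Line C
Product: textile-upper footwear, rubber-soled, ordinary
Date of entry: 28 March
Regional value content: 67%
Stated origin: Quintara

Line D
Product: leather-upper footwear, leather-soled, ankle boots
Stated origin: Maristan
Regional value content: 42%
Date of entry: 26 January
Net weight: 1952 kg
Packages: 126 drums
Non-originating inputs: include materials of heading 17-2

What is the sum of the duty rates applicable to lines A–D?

101%

Line A: textile-upper → 17-1; leather-soled → 17-1-1; ordinary → 17-1-1-1. Scheduled 18%. quota on 17-1-1-1 exhausted → over-quota 33%. → 33%.
Line B: textile-upper → 17-1; leather-soled → 17-1-1; ankle boots → 17-1-1-2. Scheduled 8%. Quintara agreement on 17-1-1-3: 17-1-1-2 not covered. → 8%.
Line C: textile-upper → 17-1; rubber-soled → 17-1-3; ordinary → 17-1-3-2. Scheduled 7%. Quintara agreement on 17-1-1-3: 17-1-3-2 not covered. → 7%.
Line D: leather-upper → 17-2; leather-soled → 17-2-2; ankle boots → 17-2-2-1. Scheduled 35%. quota on 17-2-2-1 exhausted → over-quota 53%; Maristan agreement on 17-2-2: CTH not met; Maristan agreement on 17-2-2-2: 17-2-2-1 not covered. → 53%.
Sum: 33% + 8% + 7% + 53% = 101%.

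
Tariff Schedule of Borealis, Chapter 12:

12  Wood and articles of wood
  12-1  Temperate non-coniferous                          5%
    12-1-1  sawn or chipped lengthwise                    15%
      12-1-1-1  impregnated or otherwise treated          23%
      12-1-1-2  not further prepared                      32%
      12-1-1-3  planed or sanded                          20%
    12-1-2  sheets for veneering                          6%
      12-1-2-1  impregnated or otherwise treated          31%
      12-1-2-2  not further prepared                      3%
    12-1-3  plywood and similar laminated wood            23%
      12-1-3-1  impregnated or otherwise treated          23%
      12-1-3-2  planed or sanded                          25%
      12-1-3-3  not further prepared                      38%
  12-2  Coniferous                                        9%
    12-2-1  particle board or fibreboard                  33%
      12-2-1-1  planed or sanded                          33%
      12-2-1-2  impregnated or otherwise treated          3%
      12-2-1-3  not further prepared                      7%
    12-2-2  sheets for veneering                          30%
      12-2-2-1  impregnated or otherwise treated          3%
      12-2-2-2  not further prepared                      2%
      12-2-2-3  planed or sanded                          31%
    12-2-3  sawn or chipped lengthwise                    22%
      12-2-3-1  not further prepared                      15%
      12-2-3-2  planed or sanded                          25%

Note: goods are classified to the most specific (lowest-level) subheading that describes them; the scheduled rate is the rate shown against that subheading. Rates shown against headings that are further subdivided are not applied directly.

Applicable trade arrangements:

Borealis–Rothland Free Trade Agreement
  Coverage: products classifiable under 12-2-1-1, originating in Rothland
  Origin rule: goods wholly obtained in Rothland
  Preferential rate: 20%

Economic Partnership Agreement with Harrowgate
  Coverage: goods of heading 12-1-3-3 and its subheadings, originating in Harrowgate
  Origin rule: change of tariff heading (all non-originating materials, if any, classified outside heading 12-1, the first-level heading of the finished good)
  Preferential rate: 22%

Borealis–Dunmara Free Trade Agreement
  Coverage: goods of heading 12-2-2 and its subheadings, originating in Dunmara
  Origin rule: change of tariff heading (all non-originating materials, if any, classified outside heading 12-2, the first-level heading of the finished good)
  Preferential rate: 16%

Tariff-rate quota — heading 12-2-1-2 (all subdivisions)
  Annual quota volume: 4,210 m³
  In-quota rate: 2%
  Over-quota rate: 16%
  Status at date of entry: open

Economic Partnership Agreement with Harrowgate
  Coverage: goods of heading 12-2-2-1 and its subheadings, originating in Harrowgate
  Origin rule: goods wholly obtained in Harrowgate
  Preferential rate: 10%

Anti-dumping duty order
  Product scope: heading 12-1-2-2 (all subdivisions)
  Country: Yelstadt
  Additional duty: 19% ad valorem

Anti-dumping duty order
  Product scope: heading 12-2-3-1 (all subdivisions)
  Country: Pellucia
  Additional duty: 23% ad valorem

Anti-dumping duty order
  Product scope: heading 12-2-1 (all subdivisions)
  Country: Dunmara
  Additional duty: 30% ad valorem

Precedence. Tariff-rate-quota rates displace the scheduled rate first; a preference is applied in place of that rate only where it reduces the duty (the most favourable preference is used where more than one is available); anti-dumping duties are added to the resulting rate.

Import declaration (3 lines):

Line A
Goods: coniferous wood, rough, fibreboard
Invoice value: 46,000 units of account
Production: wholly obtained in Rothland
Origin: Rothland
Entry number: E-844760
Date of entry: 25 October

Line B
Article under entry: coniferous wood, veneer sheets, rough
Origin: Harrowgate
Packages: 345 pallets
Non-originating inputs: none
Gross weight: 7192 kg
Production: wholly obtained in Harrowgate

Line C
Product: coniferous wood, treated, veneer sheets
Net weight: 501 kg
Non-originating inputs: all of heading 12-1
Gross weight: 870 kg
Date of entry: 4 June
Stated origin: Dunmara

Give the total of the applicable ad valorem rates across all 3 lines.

Line A: coniferous → 12-2; fibreboard → 12-2-1; rough → 12-2-1-3. Scheduled 7%. Rothland agreement on 12-2-1-1: 12-2-1-3 not covered. → 7%.
Line B: coniferous → 12-2; veneer sheets → 12-2-2; rough → 12-2-2-2. Scheduled 2%. Harrowgate agreement on 12-1-3-3: 12-2-2-2 not covered; Harrowgate agreement on 12-2-2-1: 12-2-2-2 not covered. → 2%.
Line C: coniferous → 12-2; veneer sheets → 12-2-2; treated → 12-2-2-1. Scheduled 3%. Dunmara agreement on 12-2-2: CTH met → 16% available; preference 16% not lower than 3% → no reduction. → 3%.
Sum: 7% + 2% + 3% = 12%.

12%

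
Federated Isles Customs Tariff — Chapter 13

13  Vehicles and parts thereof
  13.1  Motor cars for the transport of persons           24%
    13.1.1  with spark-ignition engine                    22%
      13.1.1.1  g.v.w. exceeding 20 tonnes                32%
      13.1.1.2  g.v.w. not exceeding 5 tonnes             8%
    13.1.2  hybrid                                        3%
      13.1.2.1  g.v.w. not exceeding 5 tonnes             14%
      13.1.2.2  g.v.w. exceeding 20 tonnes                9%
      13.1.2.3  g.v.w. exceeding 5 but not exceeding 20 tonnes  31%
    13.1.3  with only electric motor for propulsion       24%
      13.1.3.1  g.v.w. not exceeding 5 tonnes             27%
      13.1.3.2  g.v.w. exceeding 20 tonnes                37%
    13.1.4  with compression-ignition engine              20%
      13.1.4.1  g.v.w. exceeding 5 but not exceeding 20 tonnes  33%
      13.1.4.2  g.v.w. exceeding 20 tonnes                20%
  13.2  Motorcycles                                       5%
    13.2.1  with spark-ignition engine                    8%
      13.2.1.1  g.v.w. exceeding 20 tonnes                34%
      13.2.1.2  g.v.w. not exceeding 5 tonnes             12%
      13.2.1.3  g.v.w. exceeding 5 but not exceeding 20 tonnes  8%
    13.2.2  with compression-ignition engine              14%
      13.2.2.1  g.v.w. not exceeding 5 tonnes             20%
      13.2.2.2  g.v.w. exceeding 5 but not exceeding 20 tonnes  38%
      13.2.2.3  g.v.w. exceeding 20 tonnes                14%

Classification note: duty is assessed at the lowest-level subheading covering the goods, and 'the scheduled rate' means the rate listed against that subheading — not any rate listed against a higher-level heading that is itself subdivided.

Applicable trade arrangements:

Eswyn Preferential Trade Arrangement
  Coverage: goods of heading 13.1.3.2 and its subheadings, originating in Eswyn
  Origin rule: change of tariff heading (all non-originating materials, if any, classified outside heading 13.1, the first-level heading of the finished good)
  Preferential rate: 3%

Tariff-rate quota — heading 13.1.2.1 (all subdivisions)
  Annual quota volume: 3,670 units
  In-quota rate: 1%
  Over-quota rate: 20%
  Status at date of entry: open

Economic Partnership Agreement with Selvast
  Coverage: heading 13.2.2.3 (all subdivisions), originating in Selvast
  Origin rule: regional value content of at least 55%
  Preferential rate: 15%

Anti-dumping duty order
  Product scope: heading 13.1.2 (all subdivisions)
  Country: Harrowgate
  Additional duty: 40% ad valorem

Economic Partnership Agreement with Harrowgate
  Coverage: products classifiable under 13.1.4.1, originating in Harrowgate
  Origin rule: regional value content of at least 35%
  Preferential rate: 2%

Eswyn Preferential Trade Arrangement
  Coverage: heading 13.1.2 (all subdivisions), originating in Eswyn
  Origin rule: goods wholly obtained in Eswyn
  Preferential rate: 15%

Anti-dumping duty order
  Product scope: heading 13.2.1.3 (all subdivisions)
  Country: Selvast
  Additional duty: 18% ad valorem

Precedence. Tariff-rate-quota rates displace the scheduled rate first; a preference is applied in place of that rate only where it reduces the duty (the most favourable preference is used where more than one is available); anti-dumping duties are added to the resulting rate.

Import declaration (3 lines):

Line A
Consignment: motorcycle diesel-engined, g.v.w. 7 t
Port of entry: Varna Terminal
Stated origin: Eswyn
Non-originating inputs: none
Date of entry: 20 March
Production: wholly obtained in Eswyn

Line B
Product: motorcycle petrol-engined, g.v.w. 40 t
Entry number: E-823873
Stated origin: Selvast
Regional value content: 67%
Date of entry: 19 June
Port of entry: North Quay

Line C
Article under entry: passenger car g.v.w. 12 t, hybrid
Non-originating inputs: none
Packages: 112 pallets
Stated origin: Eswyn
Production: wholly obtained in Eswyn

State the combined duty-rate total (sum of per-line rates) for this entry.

87%

Line A: motorcycle → 13.2; diesel-engined → 13.2.2; g.v.w. 7 t → 13.2.2.2. Scheduled 38%. Eswyn agreement on 13.1.3.2: 13.2.2.2 not covered; Eswyn agreement on 13.1.2: 13.2.2.2 not covered. → 38%.
Line B: motorcycle → 13.2; petrol-engined → 13.2.1; g.v.w. 40 t → 13.2.1.1. Scheduled 34%. Selvast agreement on 13.2.2.3: 13.2.1.1 not covered. → 34%.
Line C: passenger car → 13.1; hybrid → 13.1.2; g.v.w. 12 t → 13.1.2.3. Scheduled 31%. Eswyn agreement on 13.1.3.2: 13.1.2.3 not covered; Eswyn agreement on 13.1.2: wholly obtained → 15% available; preferential 15%. → 15%.
Sum: 38% + 34% + 15% = 87%.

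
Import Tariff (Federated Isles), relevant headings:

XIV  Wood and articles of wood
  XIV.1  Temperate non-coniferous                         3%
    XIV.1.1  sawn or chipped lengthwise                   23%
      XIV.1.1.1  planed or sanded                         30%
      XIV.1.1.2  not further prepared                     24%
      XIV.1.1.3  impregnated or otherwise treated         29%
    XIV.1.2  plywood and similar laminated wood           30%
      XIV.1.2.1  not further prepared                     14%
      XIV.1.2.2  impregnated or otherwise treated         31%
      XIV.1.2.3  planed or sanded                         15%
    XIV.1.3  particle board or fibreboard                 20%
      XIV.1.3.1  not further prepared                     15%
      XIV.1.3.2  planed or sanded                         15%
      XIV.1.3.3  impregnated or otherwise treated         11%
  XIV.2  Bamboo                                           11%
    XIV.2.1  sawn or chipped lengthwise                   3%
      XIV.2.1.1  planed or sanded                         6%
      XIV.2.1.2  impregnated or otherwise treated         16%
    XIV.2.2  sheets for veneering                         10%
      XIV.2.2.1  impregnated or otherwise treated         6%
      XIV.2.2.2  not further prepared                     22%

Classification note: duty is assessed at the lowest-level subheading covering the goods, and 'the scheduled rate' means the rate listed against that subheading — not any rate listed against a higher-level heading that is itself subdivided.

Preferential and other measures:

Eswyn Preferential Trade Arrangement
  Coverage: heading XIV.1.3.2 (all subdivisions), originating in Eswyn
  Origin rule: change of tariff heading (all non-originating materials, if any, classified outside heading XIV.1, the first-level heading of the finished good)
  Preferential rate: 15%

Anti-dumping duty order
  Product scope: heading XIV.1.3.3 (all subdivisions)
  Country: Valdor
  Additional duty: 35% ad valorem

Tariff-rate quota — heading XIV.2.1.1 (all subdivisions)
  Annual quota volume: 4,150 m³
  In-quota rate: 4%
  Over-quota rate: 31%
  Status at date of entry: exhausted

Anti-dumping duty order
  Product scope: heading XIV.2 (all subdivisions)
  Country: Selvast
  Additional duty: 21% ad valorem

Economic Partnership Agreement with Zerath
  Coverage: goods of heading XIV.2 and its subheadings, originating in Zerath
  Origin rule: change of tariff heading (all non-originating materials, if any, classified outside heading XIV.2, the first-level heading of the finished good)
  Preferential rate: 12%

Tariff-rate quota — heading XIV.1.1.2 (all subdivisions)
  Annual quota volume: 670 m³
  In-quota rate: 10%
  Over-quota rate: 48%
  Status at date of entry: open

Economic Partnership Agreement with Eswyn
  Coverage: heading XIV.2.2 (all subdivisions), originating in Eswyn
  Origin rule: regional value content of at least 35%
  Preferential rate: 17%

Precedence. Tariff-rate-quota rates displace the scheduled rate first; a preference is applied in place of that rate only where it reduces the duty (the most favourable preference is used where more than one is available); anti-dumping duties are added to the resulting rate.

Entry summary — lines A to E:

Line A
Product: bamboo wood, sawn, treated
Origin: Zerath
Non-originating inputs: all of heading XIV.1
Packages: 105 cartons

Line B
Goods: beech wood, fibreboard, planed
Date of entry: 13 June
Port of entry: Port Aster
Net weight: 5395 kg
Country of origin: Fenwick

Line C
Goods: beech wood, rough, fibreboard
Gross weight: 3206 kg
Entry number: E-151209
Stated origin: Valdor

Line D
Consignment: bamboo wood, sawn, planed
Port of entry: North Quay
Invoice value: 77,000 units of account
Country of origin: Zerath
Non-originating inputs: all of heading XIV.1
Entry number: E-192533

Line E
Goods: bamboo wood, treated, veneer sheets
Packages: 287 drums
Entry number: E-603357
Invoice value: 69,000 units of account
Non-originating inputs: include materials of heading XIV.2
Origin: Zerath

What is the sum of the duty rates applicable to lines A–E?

60%

Line A: bamboo → XIV.2; sawn → XIV.2.1; treated → XIV.2.1.2. Scheduled 16%. Zerath agreement on XIV.2: CTH met → 12% available; preferential 12%. → 12%.
Line B: beech → XIV.1; fibreboard → XIV.1.3; planed → XIV.1.3.2. Scheduled 15%. No special measure applies. → 15%.
Line C: beech → XIV.1; fibreboard → XIV.1.3; rough → XIV.1.3.1. Scheduled 15%. No special measure applies. → 15%.
Line D: bamboo → XIV.2; sawn → XIV.2.1; planed → XIV.2.1.1. Scheduled 6%. quota on XIV.2.1.1 exhausted → over-quota 31%; Zerath agreement on XIV.2: CTH met → 12% available; preferential 12%. → 12%.
Line E: bamboo → XIV.2; veneer sheets → XIV.2.2; treated → XIV.2.2.1. Scheduled 6%. Zerath agreement on XIV.2: CTH not met. → 6%.
Sum: 12% + 15% + 15% + 12% + 6% = 60%.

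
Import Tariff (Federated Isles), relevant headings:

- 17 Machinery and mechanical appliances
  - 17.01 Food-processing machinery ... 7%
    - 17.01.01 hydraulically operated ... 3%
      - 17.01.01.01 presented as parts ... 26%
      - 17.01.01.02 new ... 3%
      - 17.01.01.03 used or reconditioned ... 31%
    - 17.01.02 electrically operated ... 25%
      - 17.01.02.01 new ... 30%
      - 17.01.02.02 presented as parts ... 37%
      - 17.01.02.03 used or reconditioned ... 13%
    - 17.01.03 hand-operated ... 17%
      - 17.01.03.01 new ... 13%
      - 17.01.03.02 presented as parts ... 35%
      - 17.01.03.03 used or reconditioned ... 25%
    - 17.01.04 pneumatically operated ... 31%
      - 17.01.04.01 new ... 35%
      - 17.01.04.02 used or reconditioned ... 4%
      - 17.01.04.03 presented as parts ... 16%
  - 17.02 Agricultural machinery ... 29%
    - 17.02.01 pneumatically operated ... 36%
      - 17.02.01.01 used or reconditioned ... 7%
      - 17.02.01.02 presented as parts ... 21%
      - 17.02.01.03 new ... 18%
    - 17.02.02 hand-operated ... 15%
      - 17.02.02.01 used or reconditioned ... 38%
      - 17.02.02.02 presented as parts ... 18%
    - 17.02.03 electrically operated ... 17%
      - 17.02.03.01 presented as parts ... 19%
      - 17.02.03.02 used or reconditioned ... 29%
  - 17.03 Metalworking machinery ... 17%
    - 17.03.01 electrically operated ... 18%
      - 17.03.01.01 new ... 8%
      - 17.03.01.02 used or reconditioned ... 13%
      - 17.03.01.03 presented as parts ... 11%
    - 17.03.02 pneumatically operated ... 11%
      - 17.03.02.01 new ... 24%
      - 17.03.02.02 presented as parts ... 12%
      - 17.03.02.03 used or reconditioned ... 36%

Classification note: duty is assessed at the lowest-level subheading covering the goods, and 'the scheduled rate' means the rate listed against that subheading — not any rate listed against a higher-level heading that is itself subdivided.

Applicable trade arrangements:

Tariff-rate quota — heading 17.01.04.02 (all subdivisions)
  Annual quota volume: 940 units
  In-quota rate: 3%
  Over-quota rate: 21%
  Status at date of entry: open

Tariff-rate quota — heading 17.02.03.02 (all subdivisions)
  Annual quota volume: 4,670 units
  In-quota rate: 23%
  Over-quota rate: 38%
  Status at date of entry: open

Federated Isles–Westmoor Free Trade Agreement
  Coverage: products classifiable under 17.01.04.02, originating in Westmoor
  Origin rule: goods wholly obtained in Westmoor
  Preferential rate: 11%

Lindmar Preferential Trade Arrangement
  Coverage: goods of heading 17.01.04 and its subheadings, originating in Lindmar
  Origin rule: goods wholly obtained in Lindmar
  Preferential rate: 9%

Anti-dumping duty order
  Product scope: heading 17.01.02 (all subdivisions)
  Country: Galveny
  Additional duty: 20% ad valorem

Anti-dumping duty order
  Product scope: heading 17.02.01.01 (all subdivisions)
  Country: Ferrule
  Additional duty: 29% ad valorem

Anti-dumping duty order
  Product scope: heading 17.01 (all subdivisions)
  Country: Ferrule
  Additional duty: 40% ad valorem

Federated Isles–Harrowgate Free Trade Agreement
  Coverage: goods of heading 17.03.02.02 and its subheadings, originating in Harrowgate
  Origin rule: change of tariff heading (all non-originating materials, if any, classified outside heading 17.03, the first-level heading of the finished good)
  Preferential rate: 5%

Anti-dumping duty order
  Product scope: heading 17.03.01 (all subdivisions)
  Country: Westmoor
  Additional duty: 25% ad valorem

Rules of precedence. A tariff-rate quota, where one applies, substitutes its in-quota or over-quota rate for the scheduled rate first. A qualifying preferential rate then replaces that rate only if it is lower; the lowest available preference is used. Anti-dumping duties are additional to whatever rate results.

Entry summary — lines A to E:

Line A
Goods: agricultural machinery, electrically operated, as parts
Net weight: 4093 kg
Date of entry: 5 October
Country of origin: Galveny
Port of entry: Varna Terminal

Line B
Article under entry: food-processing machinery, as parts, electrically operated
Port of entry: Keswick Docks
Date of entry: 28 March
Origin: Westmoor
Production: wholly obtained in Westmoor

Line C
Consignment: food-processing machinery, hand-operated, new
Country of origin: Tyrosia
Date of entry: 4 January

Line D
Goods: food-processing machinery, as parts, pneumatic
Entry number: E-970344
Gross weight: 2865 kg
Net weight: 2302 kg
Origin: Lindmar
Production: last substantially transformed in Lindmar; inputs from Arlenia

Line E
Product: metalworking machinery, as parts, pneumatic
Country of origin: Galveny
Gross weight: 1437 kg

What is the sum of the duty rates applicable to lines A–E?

97%

Line A: agricultural → 17.02; electrically operated → 17.02.03; as parts → 17.02.03.01. Scheduled 19%. No special measure applies. → 19%.
Line B: food-processing → 17.01; electrically operated → 17.01.02; as parts → 17.01.02.02. Scheduled 37%. Westmoor agreement on 17.01.04.02: 17.01.02.02 not covered. → 37%.
Line C: food-processing → 17.01; hand-operated → 17.01.03; new → 17.01.03.01. Scheduled 13%. No special measure applies. → 13%.
Line D: food-processing → 17.01; pneumatic → 17.01.04; as parts → 17.01.04.03. Scheduled 16%. Lindmar agreement on 17.01.04: not wholly obtained. → 16%.
Line E: metalworking → 17.03; pneumatic → 17.03.02; as parts → 17.03.02.02. Scheduled 12%. No special measure applies. → 12%.
Sum: 19% + 37% + 13% + 16% + 12% = 97%.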